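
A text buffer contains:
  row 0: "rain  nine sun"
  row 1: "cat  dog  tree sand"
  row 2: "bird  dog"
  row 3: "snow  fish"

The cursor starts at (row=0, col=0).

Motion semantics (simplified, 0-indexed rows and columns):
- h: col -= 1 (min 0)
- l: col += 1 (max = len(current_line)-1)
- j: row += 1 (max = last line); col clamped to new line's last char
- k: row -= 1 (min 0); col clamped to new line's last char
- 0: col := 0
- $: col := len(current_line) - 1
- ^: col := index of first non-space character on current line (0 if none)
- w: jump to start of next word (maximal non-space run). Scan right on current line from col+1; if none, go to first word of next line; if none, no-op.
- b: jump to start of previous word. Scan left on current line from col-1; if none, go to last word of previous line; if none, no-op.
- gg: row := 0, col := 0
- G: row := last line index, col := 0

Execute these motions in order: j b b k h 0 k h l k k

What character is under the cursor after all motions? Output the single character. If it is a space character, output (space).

Answer: a

Derivation:
After 1 (j): row=1 col=0 char='c'
After 2 (b): row=0 col=11 char='s'
After 3 (b): row=0 col=6 char='n'
After 4 (k): row=0 col=6 char='n'
After 5 (h): row=0 col=5 char='_'
After 6 (0): row=0 col=0 char='r'
After 7 (k): row=0 col=0 char='r'
After 8 (h): row=0 col=0 char='r'
After 9 (l): row=0 col=1 char='a'
After 10 (k): row=0 col=1 char='a'
After 11 (k): row=0 col=1 char='a'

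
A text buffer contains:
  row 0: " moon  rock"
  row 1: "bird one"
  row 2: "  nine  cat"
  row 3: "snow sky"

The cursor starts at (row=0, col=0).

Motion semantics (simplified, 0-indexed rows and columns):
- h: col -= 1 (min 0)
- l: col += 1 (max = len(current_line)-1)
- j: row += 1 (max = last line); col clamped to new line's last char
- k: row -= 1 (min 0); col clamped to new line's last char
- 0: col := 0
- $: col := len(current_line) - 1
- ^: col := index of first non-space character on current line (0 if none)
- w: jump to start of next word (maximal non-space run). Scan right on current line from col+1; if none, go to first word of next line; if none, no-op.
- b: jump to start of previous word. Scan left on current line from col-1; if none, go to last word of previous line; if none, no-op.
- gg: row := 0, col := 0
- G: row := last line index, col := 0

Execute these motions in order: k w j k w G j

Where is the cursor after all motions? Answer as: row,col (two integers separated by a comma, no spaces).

After 1 (k): row=0 col=0 char='_'
After 2 (w): row=0 col=1 char='m'
After 3 (j): row=1 col=1 char='i'
After 4 (k): row=0 col=1 char='m'
After 5 (w): row=0 col=7 char='r'
After 6 (G): row=3 col=0 char='s'
After 7 (j): row=3 col=0 char='s'

Answer: 3,0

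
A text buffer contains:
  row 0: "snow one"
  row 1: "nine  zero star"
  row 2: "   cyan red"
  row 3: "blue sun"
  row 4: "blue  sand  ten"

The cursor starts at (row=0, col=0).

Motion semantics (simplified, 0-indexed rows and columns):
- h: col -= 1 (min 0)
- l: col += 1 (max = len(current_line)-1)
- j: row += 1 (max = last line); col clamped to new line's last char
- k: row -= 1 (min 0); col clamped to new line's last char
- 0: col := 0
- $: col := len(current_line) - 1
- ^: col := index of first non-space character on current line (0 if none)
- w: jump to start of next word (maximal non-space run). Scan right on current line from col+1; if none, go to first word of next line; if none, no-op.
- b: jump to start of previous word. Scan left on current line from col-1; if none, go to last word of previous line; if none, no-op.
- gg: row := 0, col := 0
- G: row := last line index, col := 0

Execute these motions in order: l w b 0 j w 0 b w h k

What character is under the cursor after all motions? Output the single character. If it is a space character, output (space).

After 1 (l): row=0 col=1 char='n'
After 2 (w): row=0 col=5 char='o'
After 3 (b): row=0 col=0 char='s'
After 4 (0): row=0 col=0 char='s'
After 5 (j): row=1 col=0 char='n'
After 6 (w): row=1 col=6 char='z'
After 7 (0): row=1 col=0 char='n'
After 8 (b): row=0 col=5 char='o'
After 9 (w): row=1 col=0 char='n'
After 10 (h): row=1 col=0 char='n'
After 11 (k): row=0 col=0 char='s'

Answer: s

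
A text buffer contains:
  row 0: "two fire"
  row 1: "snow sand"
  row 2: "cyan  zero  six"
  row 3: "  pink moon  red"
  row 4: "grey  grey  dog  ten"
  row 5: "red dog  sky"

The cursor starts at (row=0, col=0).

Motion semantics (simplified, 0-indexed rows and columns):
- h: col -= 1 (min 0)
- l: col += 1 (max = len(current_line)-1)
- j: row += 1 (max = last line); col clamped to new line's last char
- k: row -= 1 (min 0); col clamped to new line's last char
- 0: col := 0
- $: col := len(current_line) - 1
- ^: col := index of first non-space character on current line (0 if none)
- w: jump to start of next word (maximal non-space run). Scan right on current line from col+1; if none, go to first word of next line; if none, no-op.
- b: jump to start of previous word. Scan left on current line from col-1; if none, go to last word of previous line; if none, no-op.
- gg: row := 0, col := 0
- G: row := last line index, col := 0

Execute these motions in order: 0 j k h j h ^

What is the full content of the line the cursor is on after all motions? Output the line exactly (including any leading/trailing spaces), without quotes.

After 1 (0): row=0 col=0 char='t'
After 2 (j): row=1 col=0 char='s'
After 3 (k): row=0 col=0 char='t'
After 4 (h): row=0 col=0 char='t'
After 5 (j): row=1 col=0 char='s'
After 6 (h): row=1 col=0 char='s'
After 7 (^): row=1 col=0 char='s'

Answer: snow sand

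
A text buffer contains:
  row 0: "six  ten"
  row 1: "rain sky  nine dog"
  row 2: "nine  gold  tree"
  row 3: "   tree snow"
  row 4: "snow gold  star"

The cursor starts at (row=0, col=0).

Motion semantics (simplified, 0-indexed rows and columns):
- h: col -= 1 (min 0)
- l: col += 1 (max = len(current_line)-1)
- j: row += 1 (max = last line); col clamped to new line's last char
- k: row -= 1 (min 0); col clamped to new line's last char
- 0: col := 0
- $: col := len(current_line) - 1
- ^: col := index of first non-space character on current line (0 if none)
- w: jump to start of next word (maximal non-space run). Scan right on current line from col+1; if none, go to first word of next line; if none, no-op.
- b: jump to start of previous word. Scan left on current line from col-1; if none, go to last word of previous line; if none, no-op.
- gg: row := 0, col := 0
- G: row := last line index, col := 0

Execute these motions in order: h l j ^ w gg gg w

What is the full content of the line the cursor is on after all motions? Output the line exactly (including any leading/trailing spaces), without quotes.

After 1 (h): row=0 col=0 char='s'
After 2 (l): row=0 col=1 char='i'
After 3 (j): row=1 col=1 char='a'
After 4 (^): row=1 col=0 char='r'
After 5 (w): row=1 col=5 char='s'
After 6 (gg): row=0 col=0 char='s'
After 7 (gg): row=0 col=0 char='s'
After 8 (w): row=0 col=5 char='t'

Answer: six  ten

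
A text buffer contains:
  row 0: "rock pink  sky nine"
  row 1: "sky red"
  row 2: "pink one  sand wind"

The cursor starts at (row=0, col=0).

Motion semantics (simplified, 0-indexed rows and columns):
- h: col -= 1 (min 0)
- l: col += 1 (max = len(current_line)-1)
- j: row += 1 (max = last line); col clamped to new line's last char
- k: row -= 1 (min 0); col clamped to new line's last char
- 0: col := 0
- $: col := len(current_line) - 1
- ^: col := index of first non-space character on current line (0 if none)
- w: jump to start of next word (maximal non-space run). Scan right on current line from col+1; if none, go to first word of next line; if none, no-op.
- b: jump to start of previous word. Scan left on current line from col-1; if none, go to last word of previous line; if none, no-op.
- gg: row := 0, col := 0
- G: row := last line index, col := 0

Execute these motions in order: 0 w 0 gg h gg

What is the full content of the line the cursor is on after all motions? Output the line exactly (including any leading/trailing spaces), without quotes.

After 1 (0): row=0 col=0 char='r'
After 2 (w): row=0 col=5 char='p'
After 3 (0): row=0 col=0 char='r'
After 4 (gg): row=0 col=0 char='r'
After 5 (h): row=0 col=0 char='r'
After 6 (gg): row=0 col=0 char='r'

Answer: rock pink  sky nine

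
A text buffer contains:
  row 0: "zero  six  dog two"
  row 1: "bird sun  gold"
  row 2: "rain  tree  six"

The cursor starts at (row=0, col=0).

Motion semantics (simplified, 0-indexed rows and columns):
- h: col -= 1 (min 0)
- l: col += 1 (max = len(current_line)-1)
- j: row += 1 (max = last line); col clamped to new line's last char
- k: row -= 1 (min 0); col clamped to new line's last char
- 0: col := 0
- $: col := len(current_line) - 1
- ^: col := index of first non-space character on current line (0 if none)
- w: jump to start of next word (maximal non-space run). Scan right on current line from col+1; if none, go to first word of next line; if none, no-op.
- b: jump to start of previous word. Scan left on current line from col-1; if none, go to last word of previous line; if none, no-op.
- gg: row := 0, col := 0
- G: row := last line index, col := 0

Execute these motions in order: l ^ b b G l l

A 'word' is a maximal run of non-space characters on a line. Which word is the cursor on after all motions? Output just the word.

Answer: rain

Derivation:
After 1 (l): row=0 col=1 char='e'
After 2 (^): row=0 col=0 char='z'
After 3 (b): row=0 col=0 char='z'
After 4 (b): row=0 col=0 char='z'
After 5 (G): row=2 col=0 char='r'
After 6 (l): row=2 col=1 char='a'
After 7 (l): row=2 col=2 char='i'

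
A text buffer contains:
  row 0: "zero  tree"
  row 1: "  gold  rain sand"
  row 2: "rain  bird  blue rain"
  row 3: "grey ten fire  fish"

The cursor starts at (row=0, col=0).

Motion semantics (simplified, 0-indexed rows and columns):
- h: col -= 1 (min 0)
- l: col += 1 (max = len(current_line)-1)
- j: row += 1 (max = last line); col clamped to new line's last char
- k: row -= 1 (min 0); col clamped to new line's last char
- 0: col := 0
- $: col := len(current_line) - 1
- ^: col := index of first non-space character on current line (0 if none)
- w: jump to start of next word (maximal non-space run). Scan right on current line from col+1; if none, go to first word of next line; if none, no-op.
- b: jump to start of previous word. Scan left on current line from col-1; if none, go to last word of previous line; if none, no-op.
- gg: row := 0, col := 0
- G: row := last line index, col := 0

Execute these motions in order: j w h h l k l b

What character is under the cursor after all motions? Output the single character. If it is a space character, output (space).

After 1 (j): row=1 col=0 char='_'
After 2 (w): row=1 col=2 char='g'
After 3 (h): row=1 col=1 char='_'
After 4 (h): row=1 col=0 char='_'
After 5 (l): row=1 col=1 char='_'
After 6 (k): row=0 col=1 char='e'
After 7 (l): row=0 col=2 char='r'
After 8 (b): row=0 col=0 char='z'

Answer: z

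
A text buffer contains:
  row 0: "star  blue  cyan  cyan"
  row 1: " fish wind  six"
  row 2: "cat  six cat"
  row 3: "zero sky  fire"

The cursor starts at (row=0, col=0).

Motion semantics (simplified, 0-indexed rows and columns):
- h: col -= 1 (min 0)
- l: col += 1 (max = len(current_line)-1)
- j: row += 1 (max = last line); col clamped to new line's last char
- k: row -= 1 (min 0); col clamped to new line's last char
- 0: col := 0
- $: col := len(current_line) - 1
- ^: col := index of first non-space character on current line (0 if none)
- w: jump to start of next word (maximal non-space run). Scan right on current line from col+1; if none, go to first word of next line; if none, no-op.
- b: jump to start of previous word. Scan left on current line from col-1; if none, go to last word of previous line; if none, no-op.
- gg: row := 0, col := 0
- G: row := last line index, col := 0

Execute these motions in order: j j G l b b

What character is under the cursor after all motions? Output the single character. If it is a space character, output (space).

Answer: c

Derivation:
After 1 (j): row=1 col=0 char='_'
After 2 (j): row=2 col=0 char='c'
After 3 (G): row=3 col=0 char='z'
After 4 (l): row=3 col=1 char='e'
After 5 (b): row=3 col=0 char='z'
After 6 (b): row=2 col=9 char='c'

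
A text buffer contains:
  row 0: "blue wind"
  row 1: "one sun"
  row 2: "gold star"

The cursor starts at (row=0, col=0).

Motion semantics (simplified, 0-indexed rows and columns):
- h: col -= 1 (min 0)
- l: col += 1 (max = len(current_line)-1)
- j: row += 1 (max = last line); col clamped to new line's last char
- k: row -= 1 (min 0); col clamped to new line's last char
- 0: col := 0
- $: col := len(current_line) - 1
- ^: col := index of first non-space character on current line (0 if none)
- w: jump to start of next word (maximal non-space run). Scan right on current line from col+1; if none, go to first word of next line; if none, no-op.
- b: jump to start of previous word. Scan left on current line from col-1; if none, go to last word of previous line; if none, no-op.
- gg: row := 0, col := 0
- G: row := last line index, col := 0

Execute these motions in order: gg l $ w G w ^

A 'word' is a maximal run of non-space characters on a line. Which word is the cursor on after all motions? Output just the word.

Answer: gold

Derivation:
After 1 (gg): row=0 col=0 char='b'
After 2 (l): row=0 col=1 char='l'
After 3 ($): row=0 col=8 char='d'
After 4 (w): row=1 col=0 char='o'
After 5 (G): row=2 col=0 char='g'
After 6 (w): row=2 col=5 char='s'
After 7 (^): row=2 col=0 char='g'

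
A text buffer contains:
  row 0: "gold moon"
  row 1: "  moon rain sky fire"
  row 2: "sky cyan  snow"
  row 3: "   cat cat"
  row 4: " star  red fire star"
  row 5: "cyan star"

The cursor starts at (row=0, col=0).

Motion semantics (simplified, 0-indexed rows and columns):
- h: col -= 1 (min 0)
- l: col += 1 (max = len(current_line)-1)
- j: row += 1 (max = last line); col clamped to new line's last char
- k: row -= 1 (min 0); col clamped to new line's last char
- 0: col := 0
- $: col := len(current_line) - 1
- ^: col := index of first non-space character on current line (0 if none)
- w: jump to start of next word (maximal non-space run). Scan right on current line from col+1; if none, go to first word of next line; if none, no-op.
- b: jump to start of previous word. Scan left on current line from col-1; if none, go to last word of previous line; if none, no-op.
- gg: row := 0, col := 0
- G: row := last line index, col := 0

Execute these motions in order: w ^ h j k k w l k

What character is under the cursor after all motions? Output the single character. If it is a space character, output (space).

After 1 (w): row=0 col=5 char='m'
After 2 (^): row=0 col=0 char='g'
After 3 (h): row=0 col=0 char='g'
After 4 (j): row=1 col=0 char='_'
After 5 (k): row=0 col=0 char='g'
After 6 (k): row=0 col=0 char='g'
After 7 (w): row=0 col=5 char='m'
After 8 (l): row=0 col=6 char='o'
After 9 (k): row=0 col=6 char='o'

Answer: o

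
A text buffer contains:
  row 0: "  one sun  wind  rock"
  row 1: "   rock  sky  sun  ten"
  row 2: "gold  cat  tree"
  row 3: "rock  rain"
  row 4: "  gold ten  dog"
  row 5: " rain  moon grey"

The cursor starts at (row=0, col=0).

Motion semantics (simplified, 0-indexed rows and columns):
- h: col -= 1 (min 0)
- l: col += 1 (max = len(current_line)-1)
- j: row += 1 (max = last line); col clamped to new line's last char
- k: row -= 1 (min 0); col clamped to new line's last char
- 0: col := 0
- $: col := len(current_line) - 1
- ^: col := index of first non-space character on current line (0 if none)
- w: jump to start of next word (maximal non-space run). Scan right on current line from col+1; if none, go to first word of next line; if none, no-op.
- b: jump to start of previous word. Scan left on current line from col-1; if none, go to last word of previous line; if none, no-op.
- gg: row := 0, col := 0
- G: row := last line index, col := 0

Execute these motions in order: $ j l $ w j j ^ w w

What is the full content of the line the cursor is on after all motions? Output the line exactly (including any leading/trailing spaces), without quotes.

After 1 ($): row=0 col=20 char='k'
After 2 (j): row=1 col=20 char='e'
After 3 (l): row=1 col=21 char='n'
After 4 ($): row=1 col=21 char='n'
After 5 (w): row=2 col=0 char='g'
After 6 (j): row=3 col=0 char='r'
After 7 (j): row=4 col=0 char='_'
After 8 (^): row=4 col=2 char='g'
After 9 (w): row=4 col=7 char='t'
After 10 (w): row=4 col=12 char='d'

Answer:   gold ten  dog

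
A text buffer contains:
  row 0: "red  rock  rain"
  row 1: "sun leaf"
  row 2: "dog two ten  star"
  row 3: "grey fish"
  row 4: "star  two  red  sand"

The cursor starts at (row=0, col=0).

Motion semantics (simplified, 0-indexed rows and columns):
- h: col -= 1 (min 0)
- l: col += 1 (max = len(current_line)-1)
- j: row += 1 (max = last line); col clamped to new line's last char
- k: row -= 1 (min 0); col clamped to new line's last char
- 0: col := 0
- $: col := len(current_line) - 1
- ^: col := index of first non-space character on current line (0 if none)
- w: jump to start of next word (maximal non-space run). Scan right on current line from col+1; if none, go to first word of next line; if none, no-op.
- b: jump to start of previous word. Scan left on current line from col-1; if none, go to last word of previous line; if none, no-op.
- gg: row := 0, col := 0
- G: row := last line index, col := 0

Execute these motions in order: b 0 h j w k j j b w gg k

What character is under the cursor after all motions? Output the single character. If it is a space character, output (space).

Answer: r

Derivation:
After 1 (b): row=0 col=0 char='r'
After 2 (0): row=0 col=0 char='r'
After 3 (h): row=0 col=0 char='r'
After 4 (j): row=1 col=0 char='s'
After 5 (w): row=1 col=4 char='l'
After 6 (k): row=0 col=4 char='_'
After 7 (j): row=1 col=4 char='l'
After 8 (j): row=2 col=4 char='t'
After 9 (b): row=2 col=0 char='d'
After 10 (w): row=2 col=4 char='t'
After 11 (gg): row=0 col=0 char='r'
After 12 (k): row=0 col=0 char='r'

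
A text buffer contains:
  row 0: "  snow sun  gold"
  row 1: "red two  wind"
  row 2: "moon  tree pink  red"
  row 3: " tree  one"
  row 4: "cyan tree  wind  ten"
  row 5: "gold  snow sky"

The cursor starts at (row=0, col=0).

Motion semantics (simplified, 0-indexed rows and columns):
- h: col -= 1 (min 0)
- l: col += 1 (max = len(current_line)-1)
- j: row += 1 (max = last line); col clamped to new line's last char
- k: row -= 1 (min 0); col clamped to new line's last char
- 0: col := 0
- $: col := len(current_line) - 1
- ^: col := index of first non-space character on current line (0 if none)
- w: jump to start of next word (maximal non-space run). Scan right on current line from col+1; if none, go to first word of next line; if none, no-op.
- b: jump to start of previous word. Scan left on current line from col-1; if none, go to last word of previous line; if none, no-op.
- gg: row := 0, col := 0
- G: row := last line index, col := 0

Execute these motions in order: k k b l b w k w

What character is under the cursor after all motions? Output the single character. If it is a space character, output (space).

Answer: s

Derivation:
After 1 (k): row=0 col=0 char='_'
After 2 (k): row=0 col=0 char='_'
After 3 (b): row=0 col=0 char='_'
After 4 (l): row=0 col=1 char='_'
After 5 (b): row=0 col=1 char='_'
After 6 (w): row=0 col=2 char='s'
After 7 (k): row=0 col=2 char='s'
After 8 (w): row=0 col=7 char='s'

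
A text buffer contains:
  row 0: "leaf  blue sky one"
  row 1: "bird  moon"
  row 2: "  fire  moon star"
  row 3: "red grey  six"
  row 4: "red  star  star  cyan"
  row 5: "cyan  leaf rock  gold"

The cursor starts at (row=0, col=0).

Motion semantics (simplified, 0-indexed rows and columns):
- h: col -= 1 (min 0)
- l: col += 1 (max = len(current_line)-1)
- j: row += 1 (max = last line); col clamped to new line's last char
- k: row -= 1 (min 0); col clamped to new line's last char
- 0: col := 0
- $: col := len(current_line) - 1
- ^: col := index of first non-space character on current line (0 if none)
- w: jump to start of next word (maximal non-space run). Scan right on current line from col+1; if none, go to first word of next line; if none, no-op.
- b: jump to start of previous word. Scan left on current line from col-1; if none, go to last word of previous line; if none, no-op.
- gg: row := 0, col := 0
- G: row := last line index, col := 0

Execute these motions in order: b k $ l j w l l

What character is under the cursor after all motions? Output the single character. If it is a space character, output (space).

After 1 (b): row=0 col=0 char='l'
After 2 (k): row=0 col=0 char='l'
After 3 ($): row=0 col=17 char='e'
After 4 (l): row=0 col=17 char='e'
After 5 (j): row=1 col=9 char='n'
After 6 (w): row=2 col=2 char='f'
After 7 (l): row=2 col=3 char='i'
After 8 (l): row=2 col=4 char='r'

Answer: r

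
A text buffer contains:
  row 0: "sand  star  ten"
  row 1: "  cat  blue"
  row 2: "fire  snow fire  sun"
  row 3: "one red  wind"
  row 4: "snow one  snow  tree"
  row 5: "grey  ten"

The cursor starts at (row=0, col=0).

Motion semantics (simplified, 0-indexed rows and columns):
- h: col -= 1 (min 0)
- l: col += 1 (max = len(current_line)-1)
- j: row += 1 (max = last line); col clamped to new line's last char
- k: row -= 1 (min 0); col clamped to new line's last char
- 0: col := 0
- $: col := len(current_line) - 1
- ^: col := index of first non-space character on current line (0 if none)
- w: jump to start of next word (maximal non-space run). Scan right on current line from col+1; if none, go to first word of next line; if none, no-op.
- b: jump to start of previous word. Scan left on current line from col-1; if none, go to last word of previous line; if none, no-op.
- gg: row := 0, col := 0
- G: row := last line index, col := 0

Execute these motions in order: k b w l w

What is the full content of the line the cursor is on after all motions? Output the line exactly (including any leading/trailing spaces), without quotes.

Answer: sand  star  ten

Derivation:
After 1 (k): row=0 col=0 char='s'
After 2 (b): row=0 col=0 char='s'
After 3 (w): row=0 col=6 char='s'
After 4 (l): row=0 col=7 char='t'
After 5 (w): row=0 col=12 char='t'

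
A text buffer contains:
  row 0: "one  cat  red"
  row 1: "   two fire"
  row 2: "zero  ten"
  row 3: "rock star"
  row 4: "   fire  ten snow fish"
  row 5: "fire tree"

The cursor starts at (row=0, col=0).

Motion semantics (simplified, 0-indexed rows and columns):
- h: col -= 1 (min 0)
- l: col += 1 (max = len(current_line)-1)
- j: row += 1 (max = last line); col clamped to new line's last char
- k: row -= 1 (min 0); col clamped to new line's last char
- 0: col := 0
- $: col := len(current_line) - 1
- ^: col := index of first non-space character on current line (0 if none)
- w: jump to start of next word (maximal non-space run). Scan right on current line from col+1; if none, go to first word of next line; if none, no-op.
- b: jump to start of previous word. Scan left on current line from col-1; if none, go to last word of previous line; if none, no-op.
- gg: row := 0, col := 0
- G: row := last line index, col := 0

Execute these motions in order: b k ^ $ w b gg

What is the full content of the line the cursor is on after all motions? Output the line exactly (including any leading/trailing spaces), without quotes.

After 1 (b): row=0 col=0 char='o'
After 2 (k): row=0 col=0 char='o'
After 3 (^): row=0 col=0 char='o'
After 4 ($): row=0 col=12 char='d'
After 5 (w): row=1 col=3 char='t'
After 6 (b): row=0 col=10 char='r'
After 7 (gg): row=0 col=0 char='o'

Answer: one  cat  red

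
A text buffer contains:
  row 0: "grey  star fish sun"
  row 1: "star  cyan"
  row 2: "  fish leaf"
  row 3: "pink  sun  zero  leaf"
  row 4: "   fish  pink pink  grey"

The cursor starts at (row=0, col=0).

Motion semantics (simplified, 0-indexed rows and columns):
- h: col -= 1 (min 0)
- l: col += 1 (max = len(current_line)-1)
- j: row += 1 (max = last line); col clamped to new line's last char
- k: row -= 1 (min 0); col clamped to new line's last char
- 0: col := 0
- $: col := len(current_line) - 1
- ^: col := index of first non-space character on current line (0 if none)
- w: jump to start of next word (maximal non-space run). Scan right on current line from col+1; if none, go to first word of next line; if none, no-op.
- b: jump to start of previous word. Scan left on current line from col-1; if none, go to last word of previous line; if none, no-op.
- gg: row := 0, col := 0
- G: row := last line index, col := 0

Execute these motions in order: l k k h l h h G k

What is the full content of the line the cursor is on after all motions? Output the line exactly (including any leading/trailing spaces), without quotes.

After 1 (l): row=0 col=1 char='r'
After 2 (k): row=0 col=1 char='r'
After 3 (k): row=0 col=1 char='r'
After 4 (h): row=0 col=0 char='g'
After 5 (l): row=0 col=1 char='r'
After 6 (h): row=0 col=0 char='g'
After 7 (h): row=0 col=0 char='g'
After 8 (G): row=4 col=0 char='_'
After 9 (k): row=3 col=0 char='p'

Answer: pink  sun  zero  leaf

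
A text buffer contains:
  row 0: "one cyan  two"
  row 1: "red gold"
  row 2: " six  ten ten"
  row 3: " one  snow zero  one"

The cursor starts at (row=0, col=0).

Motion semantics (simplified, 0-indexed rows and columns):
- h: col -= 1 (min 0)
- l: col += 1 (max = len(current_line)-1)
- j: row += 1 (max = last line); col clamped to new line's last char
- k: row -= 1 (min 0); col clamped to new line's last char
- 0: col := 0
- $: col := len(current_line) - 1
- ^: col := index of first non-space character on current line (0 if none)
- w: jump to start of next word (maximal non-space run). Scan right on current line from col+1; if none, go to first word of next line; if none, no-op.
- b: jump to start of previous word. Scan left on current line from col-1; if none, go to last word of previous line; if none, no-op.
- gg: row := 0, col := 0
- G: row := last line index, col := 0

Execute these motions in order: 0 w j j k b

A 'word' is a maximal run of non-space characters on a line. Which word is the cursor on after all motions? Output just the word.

Answer: red

Derivation:
After 1 (0): row=0 col=0 char='o'
After 2 (w): row=0 col=4 char='c'
After 3 (j): row=1 col=4 char='g'
After 4 (j): row=2 col=4 char='_'
After 5 (k): row=1 col=4 char='g'
After 6 (b): row=1 col=0 char='r'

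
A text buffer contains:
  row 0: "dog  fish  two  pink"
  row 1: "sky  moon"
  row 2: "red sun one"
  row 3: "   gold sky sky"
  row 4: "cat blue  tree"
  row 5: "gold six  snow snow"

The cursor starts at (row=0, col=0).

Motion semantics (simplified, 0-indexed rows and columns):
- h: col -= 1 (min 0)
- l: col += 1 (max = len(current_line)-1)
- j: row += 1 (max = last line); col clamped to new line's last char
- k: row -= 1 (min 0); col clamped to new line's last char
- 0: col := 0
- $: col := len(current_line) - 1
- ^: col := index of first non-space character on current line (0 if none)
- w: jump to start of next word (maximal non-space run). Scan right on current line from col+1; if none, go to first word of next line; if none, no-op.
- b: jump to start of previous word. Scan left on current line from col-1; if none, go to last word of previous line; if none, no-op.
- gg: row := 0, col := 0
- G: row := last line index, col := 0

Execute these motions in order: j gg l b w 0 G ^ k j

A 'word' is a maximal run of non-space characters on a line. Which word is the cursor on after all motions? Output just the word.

Answer: gold

Derivation:
After 1 (j): row=1 col=0 char='s'
After 2 (gg): row=0 col=0 char='d'
After 3 (l): row=0 col=1 char='o'
After 4 (b): row=0 col=0 char='d'
After 5 (w): row=0 col=5 char='f'
After 6 (0): row=0 col=0 char='d'
After 7 (G): row=5 col=0 char='g'
After 8 (^): row=5 col=0 char='g'
After 9 (k): row=4 col=0 char='c'
After 10 (j): row=5 col=0 char='g'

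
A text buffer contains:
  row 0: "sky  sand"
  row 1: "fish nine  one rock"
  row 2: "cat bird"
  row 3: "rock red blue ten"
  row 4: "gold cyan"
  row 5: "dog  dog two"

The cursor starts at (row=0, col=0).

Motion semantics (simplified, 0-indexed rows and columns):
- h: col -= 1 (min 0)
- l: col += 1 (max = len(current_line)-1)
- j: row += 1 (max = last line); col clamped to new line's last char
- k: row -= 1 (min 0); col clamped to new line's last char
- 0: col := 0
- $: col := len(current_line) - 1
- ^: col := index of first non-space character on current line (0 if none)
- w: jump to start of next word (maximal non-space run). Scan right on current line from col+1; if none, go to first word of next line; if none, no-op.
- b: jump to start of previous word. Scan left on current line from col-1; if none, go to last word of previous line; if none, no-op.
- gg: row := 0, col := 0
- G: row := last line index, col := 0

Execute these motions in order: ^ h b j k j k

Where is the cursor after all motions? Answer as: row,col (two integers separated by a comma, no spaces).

Answer: 0,0

Derivation:
After 1 (^): row=0 col=0 char='s'
After 2 (h): row=0 col=0 char='s'
After 3 (b): row=0 col=0 char='s'
After 4 (j): row=1 col=0 char='f'
After 5 (k): row=0 col=0 char='s'
After 6 (j): row=1 col=0 char='f'
After 7 (k): row=0 col=0 char='s'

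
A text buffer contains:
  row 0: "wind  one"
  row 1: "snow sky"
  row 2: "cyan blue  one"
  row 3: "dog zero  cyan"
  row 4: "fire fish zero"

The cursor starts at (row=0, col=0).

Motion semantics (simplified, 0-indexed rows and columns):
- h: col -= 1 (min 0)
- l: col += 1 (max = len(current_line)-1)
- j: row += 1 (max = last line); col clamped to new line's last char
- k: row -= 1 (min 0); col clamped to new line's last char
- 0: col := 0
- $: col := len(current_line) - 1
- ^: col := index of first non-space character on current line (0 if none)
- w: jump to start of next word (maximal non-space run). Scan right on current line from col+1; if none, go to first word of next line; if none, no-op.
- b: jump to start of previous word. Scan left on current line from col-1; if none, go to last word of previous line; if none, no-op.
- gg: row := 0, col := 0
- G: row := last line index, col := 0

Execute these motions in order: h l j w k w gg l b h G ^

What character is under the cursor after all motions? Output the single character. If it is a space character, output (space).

After 1 (h): row=0 col=0 char='w'
After 2 (l): row=0 col=1 char='i'
After 3 (j): row=1 col=1 char='n'
After 4 (w): row=1 col=5 char='s'
After 5 (k): row=0 col=5 char='_'
After 6 (w): row=0 col=6 char='o'
After 7 (gg): row=0 col=0 char='w'
After 8 (l): row=0 col=1 char='i'
After 9 (b): row=0 col=0 char='w'
After 10 (h): row=0 col=0 char='w'
After 11 (G): row=4 col=0 char='f'
After 12 (^): row=4 col=0 char='f'

Answer: f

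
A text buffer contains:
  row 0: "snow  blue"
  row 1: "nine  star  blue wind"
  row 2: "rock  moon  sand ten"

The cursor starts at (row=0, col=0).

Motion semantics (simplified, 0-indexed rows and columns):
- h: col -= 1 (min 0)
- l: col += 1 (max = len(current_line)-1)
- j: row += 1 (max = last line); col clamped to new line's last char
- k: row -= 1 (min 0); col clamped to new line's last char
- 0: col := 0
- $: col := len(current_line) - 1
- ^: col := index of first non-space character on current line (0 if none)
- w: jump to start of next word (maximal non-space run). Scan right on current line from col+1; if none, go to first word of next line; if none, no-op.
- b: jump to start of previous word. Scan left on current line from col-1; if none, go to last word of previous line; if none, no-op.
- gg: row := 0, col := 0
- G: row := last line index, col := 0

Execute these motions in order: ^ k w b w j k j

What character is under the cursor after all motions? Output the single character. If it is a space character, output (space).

Answer: s

Derivation:
After 1 (^): row=0 col=0 char='s'
After 2 (k): row=0 col=0 char='s'
After 3 (w): row=0 col=6 char='b'
After 4 (b): row=0 col=0 char='s'
After 5 (w): row=0 col=6 char='b'
After 6 (j): row=1 col=6 char='s'
After 7 (k): row=0 col=6 char='b'
After 8 (j): row=1 col=6 char='s'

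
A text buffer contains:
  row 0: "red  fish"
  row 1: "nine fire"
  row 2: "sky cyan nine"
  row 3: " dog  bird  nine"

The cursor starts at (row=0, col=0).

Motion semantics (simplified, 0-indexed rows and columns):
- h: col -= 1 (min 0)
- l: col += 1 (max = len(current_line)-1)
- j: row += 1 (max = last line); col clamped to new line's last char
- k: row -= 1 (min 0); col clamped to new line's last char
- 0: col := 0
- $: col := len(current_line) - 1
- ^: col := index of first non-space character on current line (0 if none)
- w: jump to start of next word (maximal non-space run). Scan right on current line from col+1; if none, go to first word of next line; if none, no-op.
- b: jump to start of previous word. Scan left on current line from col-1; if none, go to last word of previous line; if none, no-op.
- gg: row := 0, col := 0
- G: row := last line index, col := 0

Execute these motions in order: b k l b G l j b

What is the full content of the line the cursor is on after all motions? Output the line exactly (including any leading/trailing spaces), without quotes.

After 1 (b): row=0 col=0 char='r'
After 2 (k): row=0 col=0 char='r'
After 3 (l): row=0 col=1 char='e'
After 4 (b): row=0 col=0 char='r'
After 5 (G): row=3 col=0 char='_'
After 6 (l): row=3 col=1 char='d'
After 7 (j): row=3 col=1 char='d'
After 8 (b): row=2 col=9 char='n'

Answer: sky cyan nine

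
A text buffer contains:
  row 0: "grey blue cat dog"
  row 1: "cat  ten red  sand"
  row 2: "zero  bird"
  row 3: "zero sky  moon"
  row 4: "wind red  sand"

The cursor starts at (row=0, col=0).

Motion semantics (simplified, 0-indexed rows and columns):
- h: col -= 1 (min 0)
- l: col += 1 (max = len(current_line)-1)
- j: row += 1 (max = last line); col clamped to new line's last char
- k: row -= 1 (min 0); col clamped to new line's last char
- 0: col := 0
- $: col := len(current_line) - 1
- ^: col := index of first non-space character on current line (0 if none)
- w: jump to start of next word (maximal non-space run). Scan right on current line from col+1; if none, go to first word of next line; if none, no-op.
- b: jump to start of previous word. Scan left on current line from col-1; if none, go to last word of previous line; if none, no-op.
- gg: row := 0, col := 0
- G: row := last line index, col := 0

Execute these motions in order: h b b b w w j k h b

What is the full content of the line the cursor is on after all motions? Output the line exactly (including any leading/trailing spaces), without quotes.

After 1 (h): row=0 col=0 char='g'
After 2 (b): row=0 col=0 char='g'
After 3 (b): row=0 col=0 char='g'
After 4 (b): row=0 col=0 char='g'
After 5 (w): row=0 col=5 char='b'
After 6 (w): row=0 col=10 char='c'
After 7 (j): row=1 col=10 char='e'
After 8 (k): row=0 col=10 char='c'
After 9 (h): row=0 col=9 char='_'
After 10 (b): row=0 col=5 char='b'

Answer: grey blue cat dog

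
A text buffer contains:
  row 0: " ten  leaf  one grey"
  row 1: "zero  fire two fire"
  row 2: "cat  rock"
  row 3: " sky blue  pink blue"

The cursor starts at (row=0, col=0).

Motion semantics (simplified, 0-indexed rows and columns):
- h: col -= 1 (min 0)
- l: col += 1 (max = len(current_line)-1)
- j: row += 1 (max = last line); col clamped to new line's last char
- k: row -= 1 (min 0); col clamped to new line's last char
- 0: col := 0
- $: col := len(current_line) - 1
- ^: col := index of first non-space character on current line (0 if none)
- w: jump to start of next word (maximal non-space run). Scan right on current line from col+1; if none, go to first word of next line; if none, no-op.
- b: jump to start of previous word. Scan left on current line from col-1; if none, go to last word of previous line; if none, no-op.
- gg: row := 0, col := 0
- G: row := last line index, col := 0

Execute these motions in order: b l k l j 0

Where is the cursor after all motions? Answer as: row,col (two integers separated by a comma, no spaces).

After 1 (b): row=0 col=0 char='_'
After 2 (l): row=0 col=1 char='t'
After 3 (k): row=0 col=1 char='t'
After 4 (l): row=0 col=2 char='e'
After 5 (j): row=1 col=2 char='r'
After 6 (0): row=1 col=0 char='z'

Answer: 1,0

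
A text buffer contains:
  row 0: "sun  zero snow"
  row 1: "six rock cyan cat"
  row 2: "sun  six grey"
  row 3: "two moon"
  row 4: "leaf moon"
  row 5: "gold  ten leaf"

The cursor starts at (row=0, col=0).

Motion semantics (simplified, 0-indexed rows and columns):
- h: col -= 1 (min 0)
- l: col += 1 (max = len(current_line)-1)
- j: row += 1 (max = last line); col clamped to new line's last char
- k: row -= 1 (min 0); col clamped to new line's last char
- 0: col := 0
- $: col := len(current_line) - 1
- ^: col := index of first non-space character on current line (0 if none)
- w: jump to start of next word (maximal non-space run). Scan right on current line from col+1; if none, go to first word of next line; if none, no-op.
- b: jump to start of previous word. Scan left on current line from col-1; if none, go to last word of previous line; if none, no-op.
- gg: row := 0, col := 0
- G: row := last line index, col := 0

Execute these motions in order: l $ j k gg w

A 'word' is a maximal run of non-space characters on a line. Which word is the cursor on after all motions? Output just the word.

Answer: zero

Derivation:
After 1 (l): row=0 col=1 char='u'
After 2 ($): row=0 col=13 char='w'
After 3 (j): row=1 col=13 char='_'
After 4 (k): row=0 col=13 char='w'
After 5 (gg): row=0 col=0 char='s'
After 6 (w): row=0 col=5 char='z'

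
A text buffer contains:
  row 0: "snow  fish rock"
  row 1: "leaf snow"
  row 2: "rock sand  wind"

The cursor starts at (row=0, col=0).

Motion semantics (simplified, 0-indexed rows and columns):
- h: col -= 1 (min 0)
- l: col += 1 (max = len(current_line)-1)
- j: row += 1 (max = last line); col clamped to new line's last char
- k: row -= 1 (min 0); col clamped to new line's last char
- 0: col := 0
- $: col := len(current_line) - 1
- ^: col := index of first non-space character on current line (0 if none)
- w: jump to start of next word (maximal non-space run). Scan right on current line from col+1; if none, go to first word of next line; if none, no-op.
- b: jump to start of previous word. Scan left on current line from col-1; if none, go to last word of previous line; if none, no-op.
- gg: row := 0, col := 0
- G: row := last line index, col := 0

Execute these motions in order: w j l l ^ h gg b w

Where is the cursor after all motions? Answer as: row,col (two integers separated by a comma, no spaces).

After 1 (w): row=0 col=6 char='f'
After 2 (j): row=1 col=6 char='n'
After 3 (l): row=1 col=7 char='o'
After 4 (l): row=1 col=8 char='w'
After 5 (^): row=1 col=0 char='l'
After 6 (h): row=1 col=0 char='l'
After 7 (gg): row=0 col=0 char='s'
After 8 (b): row=0 col=0 char='s'
After 9 (w): row=0 col=6 char='f'

Answer: 0,6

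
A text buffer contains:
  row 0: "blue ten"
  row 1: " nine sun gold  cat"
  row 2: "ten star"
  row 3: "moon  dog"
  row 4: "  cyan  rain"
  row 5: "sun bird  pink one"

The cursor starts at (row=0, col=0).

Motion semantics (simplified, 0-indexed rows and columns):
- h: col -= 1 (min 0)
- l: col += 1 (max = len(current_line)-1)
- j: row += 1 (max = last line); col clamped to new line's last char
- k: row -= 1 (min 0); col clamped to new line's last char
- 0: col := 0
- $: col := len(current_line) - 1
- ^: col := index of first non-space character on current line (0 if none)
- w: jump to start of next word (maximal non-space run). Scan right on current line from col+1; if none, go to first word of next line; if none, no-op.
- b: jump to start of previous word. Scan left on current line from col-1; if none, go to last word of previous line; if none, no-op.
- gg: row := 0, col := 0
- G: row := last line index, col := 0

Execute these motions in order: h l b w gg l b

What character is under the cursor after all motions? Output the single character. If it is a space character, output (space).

After 1 (h): row=0 col=0 char='b'
After 2 (l): row=0 col=1 char='l'
After 3 (b): row=0 col=0 char='b'
After 4 (w): row=0 col=5 char='t'
After 5 (gg): row=0 col=0 char='b'
After 6 (l): row=0 col=1 char='l'
After 7 (b): row=0 col=0 char='b'

Answer: b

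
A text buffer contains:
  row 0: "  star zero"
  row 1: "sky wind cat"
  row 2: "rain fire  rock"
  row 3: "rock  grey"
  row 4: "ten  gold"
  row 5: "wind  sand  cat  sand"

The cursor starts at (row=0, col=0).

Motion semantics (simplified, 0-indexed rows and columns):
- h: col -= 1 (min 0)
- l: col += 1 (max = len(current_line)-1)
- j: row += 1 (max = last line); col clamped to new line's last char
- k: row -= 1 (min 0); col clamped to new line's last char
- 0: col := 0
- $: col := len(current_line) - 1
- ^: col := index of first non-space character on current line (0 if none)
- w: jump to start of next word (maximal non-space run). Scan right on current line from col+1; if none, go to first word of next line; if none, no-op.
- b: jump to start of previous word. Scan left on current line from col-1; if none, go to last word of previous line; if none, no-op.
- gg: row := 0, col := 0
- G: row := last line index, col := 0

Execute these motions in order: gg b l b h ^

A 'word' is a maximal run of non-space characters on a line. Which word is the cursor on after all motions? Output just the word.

After 1 (gg): row=0 col=0 char='_'
After 2 (b): row=0 col=0 char='_'
After 3 (l): row=0 col=1 char='_'
After 4 (b): row=0 col=1 char='_'
After 5 (h): row=0 col=0 char='_'
After 6 (^): row=0 col=2 char='s'

Answer: star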